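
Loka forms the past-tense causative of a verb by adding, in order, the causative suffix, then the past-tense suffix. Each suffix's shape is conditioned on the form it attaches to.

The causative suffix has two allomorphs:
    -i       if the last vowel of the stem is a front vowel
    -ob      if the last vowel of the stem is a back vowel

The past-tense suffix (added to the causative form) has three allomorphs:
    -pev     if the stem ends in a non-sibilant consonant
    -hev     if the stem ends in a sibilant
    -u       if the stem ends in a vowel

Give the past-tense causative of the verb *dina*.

dinaobpev

*dina*: last vowel = /a/, a back vowel → -ob → *dinaob*.
The causative form *dinaob*: final sound = /b/, a non-sibilant consonant → -pev → *dinaobpev*.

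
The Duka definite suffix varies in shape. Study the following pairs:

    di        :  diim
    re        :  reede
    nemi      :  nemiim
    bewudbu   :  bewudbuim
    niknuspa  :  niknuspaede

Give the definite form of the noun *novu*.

novuim

The pattern is height harmony: -im when the last vowel of the stem is a high vowel (*di*, *nemi*, *bewudbu*); -ede when the last vowel of the stem is a non-high vowel (*re*, *niknuspa*).
Since the last vowel of *novu* is /u/ (a high vowel), it takes -im, giving *novuim*.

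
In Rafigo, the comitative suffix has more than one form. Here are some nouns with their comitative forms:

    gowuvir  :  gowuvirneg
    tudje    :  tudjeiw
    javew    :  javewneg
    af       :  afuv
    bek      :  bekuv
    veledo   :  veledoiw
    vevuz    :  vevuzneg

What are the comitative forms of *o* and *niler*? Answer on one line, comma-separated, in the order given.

Looking at the final sound of each stem: -uv when the stem ends in a voiceless consonant (*af*, *bek*); -neg when the stem ends in a voiced consonant (*gowuvir*, *javew*, *vevuz*); -iw when the stem ends in a vowel (*tudje*, *veledo*).
*o*: final sound = /o/, a vowel → -iw → *oiw*.
The final sound of *niler* is /r/, which is a voiced consonant, so the suffix is -neg, giving *nilerneg*.

oiw, nilerneg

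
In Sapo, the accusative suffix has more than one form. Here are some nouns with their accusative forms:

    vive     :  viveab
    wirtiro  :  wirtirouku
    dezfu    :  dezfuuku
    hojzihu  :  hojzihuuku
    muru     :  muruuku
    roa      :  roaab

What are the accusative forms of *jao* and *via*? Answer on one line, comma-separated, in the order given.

jaouku, viaab

The alternation tracks the last vowel of the stem — -uku when the last vowel of the stem is a rounded vowel (*wirtiro*, *dezfu*, *hojzihu*, *muru*); -ab when the last vowel of the stem is an unrounded vowel (*vive*, *roa*).
*jao* — last vowel /o/ (a rounded vowel) → -uku → *jaouku*.
*via* — last vowel /a/ (an unrounded vowel) → -ab → *viaab*.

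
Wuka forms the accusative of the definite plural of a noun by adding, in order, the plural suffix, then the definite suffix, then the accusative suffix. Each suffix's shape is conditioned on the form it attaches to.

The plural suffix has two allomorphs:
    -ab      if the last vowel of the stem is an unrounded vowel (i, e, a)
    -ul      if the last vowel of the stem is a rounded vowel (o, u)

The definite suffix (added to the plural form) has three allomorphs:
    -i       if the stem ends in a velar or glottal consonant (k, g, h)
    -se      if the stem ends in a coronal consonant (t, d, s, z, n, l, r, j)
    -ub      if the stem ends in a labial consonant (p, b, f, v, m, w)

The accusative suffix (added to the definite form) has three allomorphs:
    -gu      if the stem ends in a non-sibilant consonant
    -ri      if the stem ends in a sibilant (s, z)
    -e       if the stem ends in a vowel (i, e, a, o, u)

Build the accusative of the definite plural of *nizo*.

Since the last vowel of *nizo* is /o/ (a rounded vowel), it takes -ul, giving *nizoul*.
The plural form *nizoul*: final consonant = /l/, coronal → -se → *nizoulse*.
The definite form *nizoulse*: final sound = /e/, a vowel → -e → *nizoulsee*.

nizoulsee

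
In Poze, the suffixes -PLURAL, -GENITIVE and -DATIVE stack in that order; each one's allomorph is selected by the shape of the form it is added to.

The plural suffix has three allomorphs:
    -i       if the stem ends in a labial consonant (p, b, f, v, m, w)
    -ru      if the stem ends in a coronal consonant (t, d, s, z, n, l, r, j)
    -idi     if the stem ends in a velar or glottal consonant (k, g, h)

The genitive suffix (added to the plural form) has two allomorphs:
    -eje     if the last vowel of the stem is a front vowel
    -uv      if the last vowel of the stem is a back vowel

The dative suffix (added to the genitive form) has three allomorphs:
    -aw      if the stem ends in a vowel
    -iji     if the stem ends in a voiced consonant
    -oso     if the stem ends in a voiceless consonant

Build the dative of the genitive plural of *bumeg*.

Since the final consonant of *bumeg* is /g/ (velar/glottal), it takes -idi, giving *bumegidi*.
Since the last vowel of the plural form *bumegidi* is /i/ (a front vowel), it takes -eje, giving *bumegidieje*.
The genitive form *bumegidieje* — final sound /e/ (a vowel) → -aw → *bumegidiejeaw*.

bumegidiejeaw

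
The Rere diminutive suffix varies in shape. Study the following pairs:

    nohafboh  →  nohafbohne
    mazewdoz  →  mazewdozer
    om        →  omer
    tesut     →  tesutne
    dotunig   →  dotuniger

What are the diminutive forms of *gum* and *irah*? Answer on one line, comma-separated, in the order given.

The alternation tracks the final consonant of the stem — -ne when the stem ends in a voiceless consonant (*nohafboh*, *tesut*); -er when the stem ends in a voiced consonant (*mazewdoz*, *om*, *dotunig*).
*gum* — final consonant /m/ (voiced) → -er → *gumer*.
The final consonant of *irah* is /h/, which is voiceless, so the suffix is -ne, giving *irahne*.

gumer, irahne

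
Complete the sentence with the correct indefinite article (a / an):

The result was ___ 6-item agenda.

The indefinite article is chosen by the initial *sound* of the following word, not its spelling.
The number *6* is spoken "six", beginning with /sɪks/ — a consonant sound.
So the article is *a*: The result was a 6-item agenda.

a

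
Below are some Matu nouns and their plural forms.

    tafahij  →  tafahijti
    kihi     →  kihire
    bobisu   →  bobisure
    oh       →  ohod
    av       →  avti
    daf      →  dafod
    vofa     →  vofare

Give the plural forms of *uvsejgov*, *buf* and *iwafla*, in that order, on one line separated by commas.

The suffix is conditioned by the final sound: -od when the stem ends in a voiceless consonant (*oh*, *daf*); -ti when the stem ends in a voiced consonant (*tafahij*, *av*); -re when the stem ends in a vowel (*kihi*, *bobisu*, *vofa*).
*uvsejgov* — final sound /v/ (a voiced consonant) → -ti → *uvsejgovti*.
*buf* — final sound /f/ (a voiceless consonant) → -od → *bufod*.
*iwafla*: final sound = /a/, a vowel → -re → *iwaflare*.

uvsejgovti, bufod, iwaflare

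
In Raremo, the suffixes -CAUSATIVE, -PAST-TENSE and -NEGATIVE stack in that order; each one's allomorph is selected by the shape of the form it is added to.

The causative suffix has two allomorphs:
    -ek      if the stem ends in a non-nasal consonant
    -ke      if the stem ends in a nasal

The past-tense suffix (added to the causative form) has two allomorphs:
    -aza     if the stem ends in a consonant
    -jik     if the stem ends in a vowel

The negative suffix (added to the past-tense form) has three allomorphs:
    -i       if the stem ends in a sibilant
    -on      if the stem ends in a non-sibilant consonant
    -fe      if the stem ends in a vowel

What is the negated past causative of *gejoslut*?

*gejoslut* — final consonant /t/ (non-nasal) → -ek → *gejoslutek*.
Since the final sound of the causative form *gejoslutek* is /k/ (a consonant), it takes -aza, giving *gejoslutekaza*.
Since the final sound of the past-tense form *gejoslutekaza* is /a/ (a vowel), it takes -fe, giving *gejoslutekazafe*.

gejoslutekazafe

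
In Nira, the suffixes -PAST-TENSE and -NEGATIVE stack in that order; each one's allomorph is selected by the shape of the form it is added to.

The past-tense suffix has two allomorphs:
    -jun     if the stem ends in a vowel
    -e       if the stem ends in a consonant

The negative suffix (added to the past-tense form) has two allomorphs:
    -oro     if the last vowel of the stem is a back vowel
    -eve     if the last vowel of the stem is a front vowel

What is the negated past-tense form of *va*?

Since the final sound of *va* is /a/ (a vowel), it takes -jun, giving *vajun*.
The past-tense form *vajun*: last vowel = /u/, a back vowel → -oro → *vajunoro*.

vajunoro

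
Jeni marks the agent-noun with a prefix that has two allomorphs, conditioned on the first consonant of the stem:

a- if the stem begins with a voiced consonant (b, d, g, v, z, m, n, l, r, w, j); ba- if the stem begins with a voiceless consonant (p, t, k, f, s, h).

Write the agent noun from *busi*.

Since the first consonant of *busi* is /b/ (voiced), it takes a-, giving *abusi*.

abusi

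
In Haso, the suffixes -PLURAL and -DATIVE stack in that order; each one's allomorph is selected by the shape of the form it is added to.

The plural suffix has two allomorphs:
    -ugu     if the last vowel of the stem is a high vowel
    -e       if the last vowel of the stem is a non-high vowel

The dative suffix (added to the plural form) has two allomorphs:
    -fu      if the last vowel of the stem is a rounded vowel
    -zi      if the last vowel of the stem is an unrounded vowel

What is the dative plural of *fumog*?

fumogezi

*fumog* — last vowel /o/ (a non-high vowel) → -e → *fumoge*.
The plural form *fumoge*: last vowel = /e/, an unrounded vowel → -zi → *fumogezi*.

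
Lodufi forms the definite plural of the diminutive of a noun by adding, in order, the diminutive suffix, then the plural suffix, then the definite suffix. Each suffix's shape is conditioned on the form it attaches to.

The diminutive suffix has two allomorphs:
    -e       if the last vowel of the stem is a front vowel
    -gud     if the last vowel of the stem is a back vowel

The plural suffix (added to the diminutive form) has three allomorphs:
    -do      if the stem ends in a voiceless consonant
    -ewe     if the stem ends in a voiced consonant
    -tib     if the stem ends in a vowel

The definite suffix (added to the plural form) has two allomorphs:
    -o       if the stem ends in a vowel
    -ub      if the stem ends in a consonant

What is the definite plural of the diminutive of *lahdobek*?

lahdobeketibub

*lahdobek*: last vowel = /e/, a front vowel → -e → *lahdobeke*.
The final sound of the diminutive form *lahdobeke* is /e/, which is a vowel, so the plural suffix is -tib, giving *lahdobeketib*.
The final sound of the plural form *lahdobeketib* is /b/, which is a consonant, so the definite suffix is -ub, giving *lahdobeketibub*.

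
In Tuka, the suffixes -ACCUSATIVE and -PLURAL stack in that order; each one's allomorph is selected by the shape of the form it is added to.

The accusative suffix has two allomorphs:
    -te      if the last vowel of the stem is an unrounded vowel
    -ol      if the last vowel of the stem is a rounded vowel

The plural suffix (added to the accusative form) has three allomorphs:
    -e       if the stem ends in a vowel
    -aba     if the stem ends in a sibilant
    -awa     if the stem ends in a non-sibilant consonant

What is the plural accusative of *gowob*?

*gowob*: last vowel = /o/, a rounded vowel → -ol → *gowobol*.
Since the final sound of the accusative form *gowobol* is /l/ (a non-sibilant consonant), it takes -awa, giving *gowobolawa*.

gowobolawa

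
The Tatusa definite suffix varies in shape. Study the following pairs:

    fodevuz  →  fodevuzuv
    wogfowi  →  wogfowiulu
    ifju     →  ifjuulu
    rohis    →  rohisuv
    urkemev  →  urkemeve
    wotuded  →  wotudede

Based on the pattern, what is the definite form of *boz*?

The suffix is conditioned by the final sound: -uv when the stem ends in a sibilant (*fodevuz*, *rohis*); -e when the stem ends in a non-sibilant consonant (*urkemev*, *wotuded*); -ulu when the stem ends in a vowel (*wogfowi*, *ifju*).
Since the final sound of *boz* is /z/ (a sibilant), it takes -uv, giving *bozuv*.

bozuv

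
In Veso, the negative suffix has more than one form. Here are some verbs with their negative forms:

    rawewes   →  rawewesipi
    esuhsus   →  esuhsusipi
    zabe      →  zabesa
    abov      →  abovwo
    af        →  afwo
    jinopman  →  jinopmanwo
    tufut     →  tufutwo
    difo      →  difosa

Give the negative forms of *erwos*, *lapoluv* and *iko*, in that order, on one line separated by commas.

Looking at the final sound of each stem: -ipi when the stem ends in a sibilant (*rawewes*, *esuhsus*); -wo when the stem ends in a non-sibilant consonant (*abov*, *af*, *jinopman*, *tufut*); -sa when the stem ends in a vowel (*zabe*, *difo*).
*erwos* — final sound /s/ (a sibilant) → -ipi → *erwosipi*.
*lapoluv* — final sound /v/ (a non-sibilant consonant) → -wo → *lapoluvwo*.
The final sound of *iko* is /o/, which is a vowel, so the suffix is -sa, giving *ikosa*.

erwosipi, lapoluvwo, ikosa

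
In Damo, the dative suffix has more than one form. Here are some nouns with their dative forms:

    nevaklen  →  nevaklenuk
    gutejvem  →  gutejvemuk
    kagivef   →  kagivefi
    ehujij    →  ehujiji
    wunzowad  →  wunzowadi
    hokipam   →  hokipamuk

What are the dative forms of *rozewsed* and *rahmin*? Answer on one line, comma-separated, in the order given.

rozewsedi, rahminuk

Looking at the final consonant of each stem: -uk when the stem ends in a nasal (*nevaklen*, *gutejvem*, *hokipam*); -i when the stem ends in a non-nasal consonant (*kagivef*, *ehujij*, *wunzowad*).
Since the final consonant of *rozewsed* is /d/ (non-nasal), it takes -i, giving *rozewsedi*.
*rahmin*: final consonant = /n/, a nasal → -uk → *rahminuk*.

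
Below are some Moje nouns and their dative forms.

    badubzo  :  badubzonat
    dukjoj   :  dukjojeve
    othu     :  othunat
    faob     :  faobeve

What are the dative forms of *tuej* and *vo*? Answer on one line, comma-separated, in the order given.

tuejeve, vonat

Looking at the final sound of each stem: -eve when the stem ends in a consonant (*dukjoj*, *faob*); -nat when the stem ends in a vowel (*badubzo*, *othu*).
The final sound of *tuej* is /j/, which is a consonant, so the suffix is -eve, giving *tuejeve*.
*vo*: final sound = /o/, a vowel → -nat → *vonat*.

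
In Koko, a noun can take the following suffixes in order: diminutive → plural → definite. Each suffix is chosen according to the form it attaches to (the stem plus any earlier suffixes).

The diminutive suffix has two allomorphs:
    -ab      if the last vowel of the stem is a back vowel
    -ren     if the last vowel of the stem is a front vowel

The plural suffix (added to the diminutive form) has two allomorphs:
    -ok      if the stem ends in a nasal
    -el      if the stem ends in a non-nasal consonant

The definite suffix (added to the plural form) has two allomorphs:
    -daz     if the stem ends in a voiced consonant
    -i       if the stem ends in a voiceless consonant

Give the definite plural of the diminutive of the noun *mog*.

mogabeldaz

The last vowel of *mog* is /o/, which is a back vowel, so the diminutive suffix is -ab, giving *mogab*.
The diminutive form *mogab*: final consonant = /b/, non-nasal → -el → *mogabel*.
Since the final consonant of the plural form *mogabel* is /l/ (voiced), it takes -daz, giving *mogabeldaz*.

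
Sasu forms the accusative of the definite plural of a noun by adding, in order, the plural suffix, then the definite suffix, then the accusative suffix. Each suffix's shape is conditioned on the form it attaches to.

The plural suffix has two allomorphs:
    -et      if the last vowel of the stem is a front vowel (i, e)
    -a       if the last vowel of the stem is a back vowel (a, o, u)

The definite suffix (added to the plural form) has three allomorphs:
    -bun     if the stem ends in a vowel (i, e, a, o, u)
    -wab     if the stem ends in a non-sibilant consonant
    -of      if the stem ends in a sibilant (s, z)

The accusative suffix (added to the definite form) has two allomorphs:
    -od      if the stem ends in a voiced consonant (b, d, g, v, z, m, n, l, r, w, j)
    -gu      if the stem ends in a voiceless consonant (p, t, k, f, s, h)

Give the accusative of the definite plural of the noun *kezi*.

*kezi* — last vowel /i/ (a front vowel) → -et → *keziet*.
The final sound of the plural form *keziet* is /t/, which is a non-sibilant consonant, so the definite suffix is -wab, giving *kezietwab*.
The final consonant of the definite form *kezietwab* is /b/, which is voiced, so the accusative suffix is -od, giving *kezietwabod*.

kezietwabod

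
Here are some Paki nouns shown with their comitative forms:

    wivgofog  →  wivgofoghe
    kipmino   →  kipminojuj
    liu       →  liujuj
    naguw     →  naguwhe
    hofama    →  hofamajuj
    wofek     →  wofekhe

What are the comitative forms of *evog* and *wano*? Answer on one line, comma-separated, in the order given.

evoghe, wanojuj

The suffix is conditioned by the final sound: -he when the stem ends in a consonant (*wivgofog*, *naguw*, *wofek*); -juj when the stem ends in a vowel (*kipmino*, *liu*, *hofama*).
Since the final sound of *evog* is /g/ (a consonant), it takes -he, giving *evoghe*.
The final sound of *wano* is /o/, which is a vowel, so the suffix is -juj, giving *wanojuj*.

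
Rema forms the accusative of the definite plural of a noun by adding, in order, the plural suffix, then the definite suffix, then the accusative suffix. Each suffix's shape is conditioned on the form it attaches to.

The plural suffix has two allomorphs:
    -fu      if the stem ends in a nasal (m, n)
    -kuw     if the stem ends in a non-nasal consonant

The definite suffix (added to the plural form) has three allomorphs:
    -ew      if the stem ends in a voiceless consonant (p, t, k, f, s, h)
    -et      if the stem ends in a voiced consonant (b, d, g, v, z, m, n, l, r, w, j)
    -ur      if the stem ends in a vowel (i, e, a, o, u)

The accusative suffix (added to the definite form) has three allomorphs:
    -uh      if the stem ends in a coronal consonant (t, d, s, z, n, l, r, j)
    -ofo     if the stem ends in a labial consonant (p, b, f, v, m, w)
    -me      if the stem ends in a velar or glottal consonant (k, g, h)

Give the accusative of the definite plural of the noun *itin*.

itinfuuruh

The final consonant of *itin* is /n/, which is a nasal, so the plural suffix is -fu, giving *itinfu*.
Since the final sound of the plural form *itinfu* is /u/ (a vowel), it takes -ur, giving *itinfuur*.
The definite form *itinfuur* — final consonant /r/ (coronal) → -uh → *itinfuuruh*.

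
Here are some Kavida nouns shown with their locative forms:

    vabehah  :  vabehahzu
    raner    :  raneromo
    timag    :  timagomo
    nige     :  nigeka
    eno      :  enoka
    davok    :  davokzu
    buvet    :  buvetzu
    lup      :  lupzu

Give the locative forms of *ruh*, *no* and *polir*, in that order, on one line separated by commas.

The suffix is conditioned by the final sound: -zu when the stem ends in a voiceless consonant (*vabehah*, *davok*, *buvet*, *lup*); -omo when the stem ends in a voiced consonant (*raner*, *timag*); -ka when the stem ends in a vowel (*nige*, *eno*).
The final sound of *ruh* is /h/, which is a voiceless consonant, so the suffix is -zu, giving *ruhzu*.
The final sound of *no* is /o/, which is a vowel, so the suffix is -ka, giving *noka*.
*polir* — final sound /r/ (a voiced consonant) → -omo → *poliromo*.

ruhzu, noka, poliromo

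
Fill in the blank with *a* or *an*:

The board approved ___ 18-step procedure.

an

The indefinite article is chosen by the initial *sound* of the following word, not its spelling.
The number *18* is spoken "eighteen", beginning with /ˌeɪˈtiːn/ — a vowel sound.
So the article is *an*: The board approved an 18-step procedure.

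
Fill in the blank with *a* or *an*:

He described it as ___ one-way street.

The indefinite article is chosen by the initial *sound* of the following word, not its spelling.
*one-way* begins with the sound /wʌ/ (*one* pronounced /wʌn/) — a consonant sound.
So the article is *a*: He described it as a one-way street.

a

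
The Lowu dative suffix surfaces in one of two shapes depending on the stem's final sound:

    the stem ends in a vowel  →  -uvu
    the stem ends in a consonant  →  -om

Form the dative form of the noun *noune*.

Since the final sound of *noune* is /e/ (a vowel), it takes -uvu, giving *nouneuvu*.

nouneuvu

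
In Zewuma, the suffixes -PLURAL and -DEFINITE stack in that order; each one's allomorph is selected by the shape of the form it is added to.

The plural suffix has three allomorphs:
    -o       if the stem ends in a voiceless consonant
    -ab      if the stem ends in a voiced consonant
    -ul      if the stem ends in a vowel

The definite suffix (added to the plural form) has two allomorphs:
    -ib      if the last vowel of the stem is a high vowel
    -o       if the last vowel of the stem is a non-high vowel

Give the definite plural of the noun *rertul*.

*rertul*: final sound = /l/, a voiced consonant → -ab → *rertulab*.
The last vowel of the plural form *rertulab* is /a/, which is a non-high vowel, so the definite suffix is -o, giving *rertulabo*.

rertulabo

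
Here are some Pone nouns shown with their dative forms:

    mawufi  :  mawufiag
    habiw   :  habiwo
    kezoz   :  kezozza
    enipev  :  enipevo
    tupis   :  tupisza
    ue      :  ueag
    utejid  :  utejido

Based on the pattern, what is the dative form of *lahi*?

The alternation tracks the final sound of the stem — -za when the stem ends in a sibilant (*kezoz*, *tupis*); -o when the stem ends in a non-sibilant consonant (*habiw*, *enipev*, *utejid*); -ag when the stem ends in a vowel (*mawufi*, *ue*).
*lahi* — final sound /i/ (a vowel) → -ag → *lahiag*.

lahiag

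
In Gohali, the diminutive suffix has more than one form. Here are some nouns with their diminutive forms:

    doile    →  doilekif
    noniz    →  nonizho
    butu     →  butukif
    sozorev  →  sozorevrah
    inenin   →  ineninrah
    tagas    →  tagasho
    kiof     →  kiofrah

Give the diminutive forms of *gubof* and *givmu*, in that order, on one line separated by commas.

The pattern is sibilance of the final sound: -ho when the stem ends in a sibilant (*noniz*, *tagas*); -rah when the stem ends in a non-sibilant consonant (*sozorev*, *inenin*, *kiof*); -kif when the stem ends in a vowel (*doile*, *butu*).
*gubof*: final sound = /f/, a non-sibilant consonant → -rah → *gubofrah*.
Since the final sound of *givmu* is /u/ (a vowel), it takes -kif, giving *givmukif*.

gubofrah, givmukif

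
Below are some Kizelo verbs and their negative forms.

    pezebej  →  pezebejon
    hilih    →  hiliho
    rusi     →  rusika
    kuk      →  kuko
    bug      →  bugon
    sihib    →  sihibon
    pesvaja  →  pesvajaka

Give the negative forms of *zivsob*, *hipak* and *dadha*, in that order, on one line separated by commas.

The suffix is conditioned by the final sound: -o when the stem ends in a voiceless consonant (*hilih*, *kuk*); -on when the stem ends in a voiced consonant (*pezebej*, *bug*, *sihib*); -ka when the stem ends in a vowel (*rusi*, *pesvaja*).
Since the final sound of *zivsob* is /b/ (a voiced consonant), it takes -on, giving *zivsobon*.
Since the final sound of *hipak* is /k/ (a voiceless consonant), it takes -o, giving *hipako*.
Since the final sound of *dadha* is /a/ (a vowel), it takes -ka, giving *dadhaka*.

zivsobon, hipako, dadhaka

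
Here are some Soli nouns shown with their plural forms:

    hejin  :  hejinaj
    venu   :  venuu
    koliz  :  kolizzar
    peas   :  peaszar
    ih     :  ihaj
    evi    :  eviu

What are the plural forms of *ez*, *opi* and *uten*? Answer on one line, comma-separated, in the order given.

ezzar, opiu, utenaj

Looking at the final sound of each stem: -zar when the stem ends in a sibilant (*koliz*, *peas*); -aj when the stem ends in a non-sibilant consonant (*hejin*, *ih*); -u when the stem ends in a vowel (*venu*, *evi*).
*ez* — final sound /z/ (a sibilant) → -zar → *ezzar*.
*opi*: final sound = /i/, a vowel → -u → *opiu*.
*uten* — final sound /n/ (a non-sibilant consonant) → -aj → *utenaj*.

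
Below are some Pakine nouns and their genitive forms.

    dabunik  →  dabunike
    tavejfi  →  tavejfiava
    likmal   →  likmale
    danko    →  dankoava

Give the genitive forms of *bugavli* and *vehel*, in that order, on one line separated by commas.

Looking at the final sound of each stem: -e when the stem ends in a consonant (*dabunik*, *likmal*); -ava when the stem ends in a vowel (*tavejfi*, *danko*).
*bugavli* — final sound /i/ (a vowel) → -ava → *bugavliava*.
Since the final sound of *vehel* is /l/ (a consonant), it takes -e, giving *vehele*.

bugavliava, vehele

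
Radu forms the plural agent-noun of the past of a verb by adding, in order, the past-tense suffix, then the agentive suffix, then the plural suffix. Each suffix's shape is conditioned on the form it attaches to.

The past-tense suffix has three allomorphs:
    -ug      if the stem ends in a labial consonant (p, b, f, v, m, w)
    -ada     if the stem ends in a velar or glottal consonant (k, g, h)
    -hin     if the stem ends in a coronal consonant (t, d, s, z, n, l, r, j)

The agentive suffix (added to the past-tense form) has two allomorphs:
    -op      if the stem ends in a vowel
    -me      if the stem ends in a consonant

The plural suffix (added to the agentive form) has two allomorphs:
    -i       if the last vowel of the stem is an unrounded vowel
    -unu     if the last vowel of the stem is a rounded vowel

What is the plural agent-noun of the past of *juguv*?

juguvugmei

The final consonant of *juguv* is /v/, which is labial, so the past-tense suffix is -ug, giving *juguvug*.
The final sound of the past-tense form *juguvug* is /g/, which is a consonant, so the agentive suffix is -me, giving *juguvugme*.
The agentive form *juguvugme*: last vowel = /e/, an unrounded vowel → -i → *juguvugmei*.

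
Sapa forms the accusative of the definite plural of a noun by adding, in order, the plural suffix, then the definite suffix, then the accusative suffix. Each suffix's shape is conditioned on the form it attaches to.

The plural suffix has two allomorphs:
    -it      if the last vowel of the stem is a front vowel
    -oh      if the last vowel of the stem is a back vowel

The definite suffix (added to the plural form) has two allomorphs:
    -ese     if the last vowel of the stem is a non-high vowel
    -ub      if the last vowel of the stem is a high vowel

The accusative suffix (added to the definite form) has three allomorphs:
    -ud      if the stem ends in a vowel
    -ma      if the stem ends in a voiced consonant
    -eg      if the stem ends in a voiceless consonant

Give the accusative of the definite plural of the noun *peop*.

peopoheseud

The last vowel of *peop* is /o/, which is a back vowel, so the plural suffix is -oh, giving *peopoh*.
The plural form *peopoh* — last vowel /o/ (a non-high vowel) → -ese → *peopohese*.
The definite form *peopohese* — final sound /e/ (a vowel) → -ud → *peopoheseud*.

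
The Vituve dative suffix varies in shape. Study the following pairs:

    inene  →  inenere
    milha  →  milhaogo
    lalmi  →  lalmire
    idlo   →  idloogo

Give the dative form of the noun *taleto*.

taletoogo

The alternation tracks the last vowel of the stem — -re when the last vowel of the stem is a front vowel (*inene*, *lalmi*); -ogo when the last vowel of the stem is a back vowel (*milha*, *idlo*).
The last vowel of *taleto* is /o/, which is a back vowel, so the suffix is -ogo, giving *taletoogo*.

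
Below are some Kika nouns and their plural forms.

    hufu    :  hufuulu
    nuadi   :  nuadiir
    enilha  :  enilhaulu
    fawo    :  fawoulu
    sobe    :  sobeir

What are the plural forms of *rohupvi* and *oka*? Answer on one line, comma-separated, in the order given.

The alternation tracks the last vowel of the stem — -ir when the last vowel of the stem is a front vowel (*nuadi*, *sobe*); -ulu when the last vowel of the stem is a back vowel (*hufu*, *enilha*, *fawo*).
The last vowel of *rohupvi* is /i/, which is a front vowel, so the suffix is -ir, giving *rohupviir*.
*oka*: last vowel = /a/, a back vowel → -ulu → *okaulu*.

rohupviir, okaulu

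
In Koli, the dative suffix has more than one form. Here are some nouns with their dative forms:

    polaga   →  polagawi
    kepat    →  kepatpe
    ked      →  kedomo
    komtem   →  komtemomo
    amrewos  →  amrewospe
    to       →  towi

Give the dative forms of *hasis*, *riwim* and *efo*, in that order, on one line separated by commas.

hasispe, riwimomo, efowi

The pattern is voicing of the final sound: -pe when the stem ends in a voiceless consonant (*kepat*, *amrewos*); -omo when the stem ends in a voiced consonant (*ked*, *komtem*); -wi when the stem ends in a vowel (*polaga*, *to*).
*hasis* — final sound /s/ (a voiceless consonant) → -pe → *hasispe*.
Since the final sound of *riwim* is /m/ (a voiced consonant), it takes -omo, giving *riwimomo*.
*efo*: final sound = /o/, a vowel → -wi → *efowi*.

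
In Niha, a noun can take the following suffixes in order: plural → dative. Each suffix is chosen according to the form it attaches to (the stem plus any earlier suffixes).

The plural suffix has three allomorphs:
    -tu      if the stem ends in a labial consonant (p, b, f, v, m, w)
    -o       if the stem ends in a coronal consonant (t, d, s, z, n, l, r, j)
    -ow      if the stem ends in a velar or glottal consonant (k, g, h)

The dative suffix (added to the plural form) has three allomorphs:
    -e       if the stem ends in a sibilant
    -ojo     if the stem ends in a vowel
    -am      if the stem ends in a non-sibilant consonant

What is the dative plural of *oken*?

Since the final consonant of *oken* is /n/ (coronal), it takes -o, giving *okeno*.
Since the final sound of the plural form *okeno* is /o/ (a vowel), it takes -ojo, giving *okenoojo*.

okenoojo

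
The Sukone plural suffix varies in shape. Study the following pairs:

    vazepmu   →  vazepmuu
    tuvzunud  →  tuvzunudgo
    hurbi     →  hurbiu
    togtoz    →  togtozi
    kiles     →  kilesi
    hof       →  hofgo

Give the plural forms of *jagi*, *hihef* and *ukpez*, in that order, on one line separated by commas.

jagiu, hihefgo, ukpezi

The alternation tracks the final sound of the stem — -i when the stem ends in a sibilant (*togtoz*, *kiles*); -go when the stem ends in a non-sibilant consonant (*tuvzunud*, *hof*); -u when the stem ends in a vowel (*vazepmu*, *hurbi*).
*jagi* — final sound /i/ (a vowel) → -u → *jagiu*.
*hihef* — final sound /f/ (a non-sibilant consonant) → -go → *hihefgo*.
Since the final sound of *ukpez* is /z/ (a sibilant), it takes -i, giving *ukpezi*.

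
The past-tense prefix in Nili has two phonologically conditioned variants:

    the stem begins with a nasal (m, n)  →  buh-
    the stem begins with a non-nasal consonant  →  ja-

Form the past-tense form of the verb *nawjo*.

buhnawjo

The first consonant of *nawjo* is /n/, which is a nasal, so the prefix is buh-, giving *buhnawjo*.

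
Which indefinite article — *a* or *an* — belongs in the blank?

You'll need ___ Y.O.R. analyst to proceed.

The indefinite article is chosen by the initial *sound* of the following word, not its spelling.
The initialism *Y.O.R.* is read letter by letter; the first letter, Y, is pronounced /waɪ/, which begins with a consonant sound.
So the article is *a*: You'll need a Y.O.R. analyst to proceed.

a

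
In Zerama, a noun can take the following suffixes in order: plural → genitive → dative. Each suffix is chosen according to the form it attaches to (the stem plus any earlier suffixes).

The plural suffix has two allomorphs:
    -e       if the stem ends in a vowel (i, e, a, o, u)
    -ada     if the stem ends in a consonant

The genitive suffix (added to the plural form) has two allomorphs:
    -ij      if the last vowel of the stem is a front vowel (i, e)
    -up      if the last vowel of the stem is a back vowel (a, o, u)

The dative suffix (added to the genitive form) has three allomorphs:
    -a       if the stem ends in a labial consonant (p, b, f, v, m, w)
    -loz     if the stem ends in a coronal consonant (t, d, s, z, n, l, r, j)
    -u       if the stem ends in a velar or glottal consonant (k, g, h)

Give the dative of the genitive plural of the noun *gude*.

Since the final sound of *gude* is /e/ (a vowel), it takes -e, giving *gudee*.
Since the last vowel of the plural form *gudee* is /e/ (a front vowel), it takes -ij, giving *gudeeij*.
The genitive form *gudeeij* — final consonant /j/ (coronal) → -loz → *gudeeijloz*.

gudeeijloz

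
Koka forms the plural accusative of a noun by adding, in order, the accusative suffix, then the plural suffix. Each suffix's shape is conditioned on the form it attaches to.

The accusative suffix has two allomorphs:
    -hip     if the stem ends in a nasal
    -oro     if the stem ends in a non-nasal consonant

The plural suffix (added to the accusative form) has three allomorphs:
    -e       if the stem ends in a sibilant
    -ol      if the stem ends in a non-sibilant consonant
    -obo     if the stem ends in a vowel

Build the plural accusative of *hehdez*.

hehdezoroobo

*hehdez*: final consonant = /z/, non-nasal → -oro → *hehdezoro*.
Since the final sound of the accusative form *hehdezoro* is /o/ (a vowel), it takes -obo, giving *hehdezoroobo*.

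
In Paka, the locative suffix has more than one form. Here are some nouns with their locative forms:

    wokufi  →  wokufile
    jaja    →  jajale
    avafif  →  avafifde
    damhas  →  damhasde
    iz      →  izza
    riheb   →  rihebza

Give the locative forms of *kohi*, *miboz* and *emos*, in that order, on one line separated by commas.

kohile, mibozza, emosde

The pattern is voicing of the final sound: -de when the stem ends in a voiceless consonant (*avafif*, *damhas*); -za when the stem ends in a voiced consonant (*iz*, *riheb*); -le when the stem ends in a vowel (*wokufi*, *jaja*).
*kohi*: final sound = /i/, a vowel → -le → *kohile*.
*miboz* — final sound /z/ (a voiced consonant) → -za → *mibozza*.
*emos* — final sound /s/ (a voiceless consonant) → -de → *emosde*.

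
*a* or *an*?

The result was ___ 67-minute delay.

The indefinite article is chosen by the initial *sound* of the following word, not its spelling.
The number *67* is spoken "sixty-…", beginning with /ˈsɪksti/ — a consonant sound.
So the article is *a*: The result was a 67-minute delay.

a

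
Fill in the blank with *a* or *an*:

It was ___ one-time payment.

The indefinite article is chosen by the initial *sound* of the following word, not its spelling.
*one-time* begins with the sound /wʌ/ (*one* pronounced /wʌn/) — a consonant sound.
So the article is *a*: It was a one-time payment.

a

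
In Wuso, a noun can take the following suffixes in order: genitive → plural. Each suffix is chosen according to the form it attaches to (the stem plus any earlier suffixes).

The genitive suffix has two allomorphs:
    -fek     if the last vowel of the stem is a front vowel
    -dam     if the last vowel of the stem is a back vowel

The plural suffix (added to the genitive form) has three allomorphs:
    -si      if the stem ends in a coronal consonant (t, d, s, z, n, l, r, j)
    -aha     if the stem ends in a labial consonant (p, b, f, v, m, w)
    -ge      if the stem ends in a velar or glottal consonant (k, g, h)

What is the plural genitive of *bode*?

The last vowel of *bode* is /e/, which is a front vowel, so the genitive suffix is -fek, giving *bodefek*.
Since the final consonant of the genitive form *bodefek* is /k/ (velar/glottal), it takes -ge, giving *bodefekge*.

bodefekge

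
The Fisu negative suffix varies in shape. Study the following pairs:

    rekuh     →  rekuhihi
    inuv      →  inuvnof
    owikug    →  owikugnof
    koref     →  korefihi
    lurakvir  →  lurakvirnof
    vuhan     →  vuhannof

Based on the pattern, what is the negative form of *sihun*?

The alternation tracks the final consonant of the stem — -ihi when the stem ends in a voiceless consonant (*rekuh*, *koref*); -nof when the stem ends in a voiced consonant (*inuv*, *owikug*, *lurakvir*, *vuhan*).
Since the final consonant of *sihun* is /n/ (voiced), it takes -nof, giving *sihunnof*.

sihunnof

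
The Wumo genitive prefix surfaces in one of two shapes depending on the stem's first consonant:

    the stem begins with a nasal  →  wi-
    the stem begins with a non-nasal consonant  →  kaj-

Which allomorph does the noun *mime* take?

wi-

The first consonant of *mime* is /m/, which is a nasal, so the prefix is wi-.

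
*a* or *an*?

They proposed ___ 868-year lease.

The indefinite article is chosen by the initial *sound* of the following word, not its spelling.
The number *868* is spoken "eight hundred …", beginning with /eɪt/ — a vowel sound.
So the article is *an*: They proposed an 868-year lease.

an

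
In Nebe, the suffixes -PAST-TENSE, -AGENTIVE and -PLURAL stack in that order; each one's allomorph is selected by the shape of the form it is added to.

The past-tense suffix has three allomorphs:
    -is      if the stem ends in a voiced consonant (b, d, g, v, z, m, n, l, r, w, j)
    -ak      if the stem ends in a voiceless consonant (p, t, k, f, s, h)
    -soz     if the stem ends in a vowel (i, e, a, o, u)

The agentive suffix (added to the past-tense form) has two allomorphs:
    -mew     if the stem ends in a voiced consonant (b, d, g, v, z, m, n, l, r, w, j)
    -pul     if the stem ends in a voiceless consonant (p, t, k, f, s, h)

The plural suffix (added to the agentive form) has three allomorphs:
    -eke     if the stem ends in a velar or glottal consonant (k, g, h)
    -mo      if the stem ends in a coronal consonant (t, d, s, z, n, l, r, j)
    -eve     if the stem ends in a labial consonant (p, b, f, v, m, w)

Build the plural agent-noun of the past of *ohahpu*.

ohahpusozmeweve

The final sound of *ohahpu* is /u/, which is a vowel, so the past-tense suffix is -soz, giving *ohahpusoz*.
The past-tense form *ohahpusoz* — final consonant /z/ (voiced) → -mew → *ohahpusozmew*.
Since the final consonant of the agentive form *ohahpusozmew* is /w/ (labial), it takes -eve, giving *ohahpusozmeweve*.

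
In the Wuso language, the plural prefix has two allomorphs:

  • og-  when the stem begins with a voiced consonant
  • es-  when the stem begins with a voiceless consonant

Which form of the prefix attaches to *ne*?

The first consonant of *ne* is /n/, which is voiced, so the prefix is og-.

og-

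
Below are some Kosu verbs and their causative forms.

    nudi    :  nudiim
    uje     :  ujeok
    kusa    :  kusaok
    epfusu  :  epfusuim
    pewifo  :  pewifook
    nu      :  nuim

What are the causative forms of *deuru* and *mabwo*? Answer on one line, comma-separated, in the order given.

deuruim, mabwook

The alternation tracks the last vowel of the stem — -im when the last vowel of the stem is a high vowel (*nudi*, *epfusu*, *nu*); -ok when the last vowel of the stem is a non-high vowel (*uje*, *kusa*, *pewifo*).
*deuru*: last vowel = /u/, a high vowel → -im → *deuruim*.
*mabwo* — last vowel /o/ (a non-high vowel) → -ok → *mabwook*.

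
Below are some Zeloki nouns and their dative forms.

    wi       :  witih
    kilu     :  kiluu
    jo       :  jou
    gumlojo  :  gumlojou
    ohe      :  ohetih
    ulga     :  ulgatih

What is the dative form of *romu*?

romuu

Looking at the last vowel of each stem: -u when the last vowel of the stem is a rounded vowel (*kilu*, *jo*, *gumlojo*); -tih when the last vowel of the stem is an unrounded vowel (*wi*, *ohe*, *ulga*).
*romu* — last vowel /u/ (a rounded vowel) → -u → *romuu*.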